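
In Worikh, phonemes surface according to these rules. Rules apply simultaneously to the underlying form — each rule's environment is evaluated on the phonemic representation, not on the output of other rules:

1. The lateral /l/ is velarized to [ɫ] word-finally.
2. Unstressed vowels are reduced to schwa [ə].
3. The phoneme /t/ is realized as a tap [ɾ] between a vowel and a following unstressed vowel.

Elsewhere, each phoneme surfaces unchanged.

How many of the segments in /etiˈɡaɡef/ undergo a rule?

Segments that undergo a rule: /e/ → [ə] (rule 2); /t/ → [ɾ] (rule 3); /i/ → [ə] (rule 2); /e/ → [ə] (rule 2).
All other segments surface unchanged.

4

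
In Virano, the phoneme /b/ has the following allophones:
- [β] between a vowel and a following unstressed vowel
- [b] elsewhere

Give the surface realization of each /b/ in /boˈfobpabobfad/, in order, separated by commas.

[b], [b], [β], [b]

Occurrence 1 (position 1): no conditioning environment matches → elsewhere allophone [b].
Occurrence 2 (position 5): no conditioning environment matches → elsewhere allophone [b].
Occurrence 3 (position 8): between a vowel and a following unstressed vowel → [β].
Occurrence 4 (position 10): no conditioning environment matches → elsewhere allophone [b].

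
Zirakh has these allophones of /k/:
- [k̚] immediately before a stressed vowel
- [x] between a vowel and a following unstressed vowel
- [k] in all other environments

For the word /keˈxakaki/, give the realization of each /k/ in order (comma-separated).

Occurrence 1 (position 1): no conditioning environment matches → elsewhere allophone [k].
Occurrence 2 (position 5): between a vowel and a following unstressed vowel → [x].
Occurrence 3 (position 7): between a vowel and a following unstressed vowel → [x].

[k], [x], [x]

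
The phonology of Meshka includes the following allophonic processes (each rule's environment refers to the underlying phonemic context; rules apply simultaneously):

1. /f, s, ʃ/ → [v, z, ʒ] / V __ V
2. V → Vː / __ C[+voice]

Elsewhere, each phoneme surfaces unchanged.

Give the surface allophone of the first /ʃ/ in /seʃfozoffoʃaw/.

/ʃ/ (between /e/ and /f/) fails the environment for rule 1, so it stays [ʃ].

[ʃ]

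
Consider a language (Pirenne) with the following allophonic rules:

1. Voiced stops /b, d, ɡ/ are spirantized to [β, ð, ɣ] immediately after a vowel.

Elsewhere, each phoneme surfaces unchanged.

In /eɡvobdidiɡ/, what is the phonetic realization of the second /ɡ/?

/ɡ/ (word-final): immediately after a vowel, so rule 1 applies → [ɣ].

[ɣ]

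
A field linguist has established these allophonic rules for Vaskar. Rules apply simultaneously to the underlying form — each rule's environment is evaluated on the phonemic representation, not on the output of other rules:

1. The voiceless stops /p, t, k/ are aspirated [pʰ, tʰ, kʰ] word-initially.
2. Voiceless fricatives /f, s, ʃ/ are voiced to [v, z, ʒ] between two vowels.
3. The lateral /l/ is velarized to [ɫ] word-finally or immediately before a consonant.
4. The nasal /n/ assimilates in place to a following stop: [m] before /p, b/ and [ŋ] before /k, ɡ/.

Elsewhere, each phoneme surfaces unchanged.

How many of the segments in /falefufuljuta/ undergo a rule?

3

Segments that undergo a rule: /f/ → [v] (rule 2); /f/ → [v] (rule 2); /l/ → [ɫ] (rule 3).
All other segments surface unchanged.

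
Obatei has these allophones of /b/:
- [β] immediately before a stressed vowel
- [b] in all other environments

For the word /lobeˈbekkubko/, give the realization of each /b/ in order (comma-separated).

Occurrence 1 (position 3): no conditioning environment matches → elsewhere allophone [b].
Occurrence 2 (position 5): immediately before a stressed vowel → [β].
Occurrence 3 (position 10): no conditioning environment matches → elsewhere allophone [b].

[b], [β], [b]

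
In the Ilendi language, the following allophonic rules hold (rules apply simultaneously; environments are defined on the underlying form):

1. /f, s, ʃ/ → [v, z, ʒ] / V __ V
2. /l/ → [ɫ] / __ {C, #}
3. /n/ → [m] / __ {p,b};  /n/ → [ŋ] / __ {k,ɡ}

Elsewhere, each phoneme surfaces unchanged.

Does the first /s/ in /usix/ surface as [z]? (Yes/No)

/s/ — between /u/ and /i/, between two vowels — surfaces as [z] (rule 1).
The actual realization is [z], which matches [z].

Yes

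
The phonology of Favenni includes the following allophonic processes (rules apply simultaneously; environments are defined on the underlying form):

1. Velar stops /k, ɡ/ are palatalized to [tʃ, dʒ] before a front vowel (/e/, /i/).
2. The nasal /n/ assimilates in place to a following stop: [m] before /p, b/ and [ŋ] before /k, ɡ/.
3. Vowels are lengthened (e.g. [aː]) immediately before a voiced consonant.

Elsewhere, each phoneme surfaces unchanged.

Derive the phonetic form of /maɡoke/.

[maːɡotʃe]

/m/ (word-initial) is unaffected → [m].
/a/ — between /m/ and /ɡ/, before a voiced consonant — surfaces as [aː] (rule 3).
/ɡ/ (between /a/ and /o/) fails the environment for rule 1, so it stays [ɡ].
/o/ — between /ɡ/ and /k/; rule 3 does not apply here → [o].
Rule 1 applies to /k/ (between /o/ and /e/: before a front vowel) → [tʃ].
/e/ (word-final) fails the environment for rule 3, so it stays [e].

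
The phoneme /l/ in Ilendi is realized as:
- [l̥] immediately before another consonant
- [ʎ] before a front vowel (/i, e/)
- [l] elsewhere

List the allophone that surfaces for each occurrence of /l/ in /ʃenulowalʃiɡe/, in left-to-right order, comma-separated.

Occurrence 1 (position 5): no conditioning environment matches → elsewhere allophone [l].
Occurrence 2 (position 9): immediately before another consonant → [l̥].

[l], [l̥]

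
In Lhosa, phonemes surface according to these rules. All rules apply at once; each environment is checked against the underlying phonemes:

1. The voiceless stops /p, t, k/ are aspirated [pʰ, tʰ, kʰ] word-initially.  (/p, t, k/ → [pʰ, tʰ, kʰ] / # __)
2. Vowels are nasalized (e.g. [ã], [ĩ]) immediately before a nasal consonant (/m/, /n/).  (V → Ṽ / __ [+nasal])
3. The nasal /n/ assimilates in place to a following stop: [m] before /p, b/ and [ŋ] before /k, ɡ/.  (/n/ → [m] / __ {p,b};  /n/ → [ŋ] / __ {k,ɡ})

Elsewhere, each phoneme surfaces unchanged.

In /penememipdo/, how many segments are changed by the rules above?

Segments that undergo a rule: /p/ → [pʰ] (rule 1); /e/ → [ẽ] (rule 2); /e/ → [ẽ] (rule 2); /e/ → [ẽ] (rule 2).
All other segments surface unchanged.

4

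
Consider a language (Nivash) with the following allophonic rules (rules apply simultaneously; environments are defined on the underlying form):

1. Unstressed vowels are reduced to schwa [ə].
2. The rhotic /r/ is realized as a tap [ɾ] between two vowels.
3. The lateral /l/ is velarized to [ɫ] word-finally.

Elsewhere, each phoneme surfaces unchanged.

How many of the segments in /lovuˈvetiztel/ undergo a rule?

Segments that undergo a rule: /o/ → [ə] (rule 1); /u/ → [ə] (rule 1); /i/ → [ə] (rule 1); /e/ → [ə] (rule 1); /l/ → [ɫ] (rule 3).
All other segments surface unchanged.

5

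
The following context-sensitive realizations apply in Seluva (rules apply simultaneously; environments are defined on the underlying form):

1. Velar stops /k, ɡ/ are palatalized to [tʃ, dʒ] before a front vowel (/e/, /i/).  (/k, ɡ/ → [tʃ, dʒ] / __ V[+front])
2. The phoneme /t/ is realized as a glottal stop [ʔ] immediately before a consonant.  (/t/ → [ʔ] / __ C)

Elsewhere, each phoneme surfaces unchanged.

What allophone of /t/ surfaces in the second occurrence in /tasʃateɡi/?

/t/ (between /a/ and /e/) is in the target of rule 2 but the environment (immediately before a consonant) is not met → [t].

[t]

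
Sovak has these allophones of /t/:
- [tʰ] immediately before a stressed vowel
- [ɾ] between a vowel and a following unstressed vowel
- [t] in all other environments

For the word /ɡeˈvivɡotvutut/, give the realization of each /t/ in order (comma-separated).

[t], [ɾ], [t]

Occurrence 1 (position 8): no conditioning environment matches → elsewhere allophone [t].
Occurrence 2 (position 11): between a vowel and an unstressed vowel → [ɾ].
Occurrence 3 (position 13): no conditioning environment matches → elsewhere allophone [t].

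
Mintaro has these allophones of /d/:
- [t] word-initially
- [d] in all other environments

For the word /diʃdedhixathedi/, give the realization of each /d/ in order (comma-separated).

Occurrence 1 (position 1): word-initially → [t].
Occurrence 2 (position 4): no conditioning environment matches → elsewhere allophone [d].
Occurrence 3 (position 6): no conditioning environment matches → elsewhere allophone [d].
Occurrence 4 (position 14): no conditioning environment matches → elsewhere allophone [d].

[t], [d], [d], [d]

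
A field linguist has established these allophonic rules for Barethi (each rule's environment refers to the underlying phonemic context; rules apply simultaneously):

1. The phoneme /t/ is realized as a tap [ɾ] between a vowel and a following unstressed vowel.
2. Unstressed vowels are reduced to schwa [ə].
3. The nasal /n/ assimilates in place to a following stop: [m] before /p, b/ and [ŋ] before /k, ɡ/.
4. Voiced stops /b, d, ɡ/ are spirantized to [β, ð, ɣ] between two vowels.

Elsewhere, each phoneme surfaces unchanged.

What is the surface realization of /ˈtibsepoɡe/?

/t/ (word-initial) is in the target of rule 1 but the environment (between a vowel and a following unstressed vowel) is not met → [t].
/i/ (between /t/ and /b/) fails the environment for rule 2, so it stays [i].
/b/ (between /i/ and /s/) fails the environment for rule 4, so it stays [b].
Rule 2 applies to /e/ (between /s/ and /p/: in an unstressed syllable) → [ə].
/o/ — between /p/ and /ɡ/, in an unstressed syllable — surfaces as [ə] (rule 2).
/ɡ/ (between /o/ and /e/): between two vowels, so rule 4 applies → [ɣ].
/e/ meets the environment for rule 2 (in an unstressed syllable) → [ə].

[ˈtibsəpəɣə]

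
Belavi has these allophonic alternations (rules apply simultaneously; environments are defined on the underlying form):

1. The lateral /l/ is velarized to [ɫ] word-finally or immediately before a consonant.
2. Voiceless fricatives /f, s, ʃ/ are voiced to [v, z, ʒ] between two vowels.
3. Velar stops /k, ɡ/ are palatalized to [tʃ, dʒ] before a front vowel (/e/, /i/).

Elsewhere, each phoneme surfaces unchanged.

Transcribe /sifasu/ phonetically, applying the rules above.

[sivazu]

/s/ — word-initial; rule 2 does not apply here → [s].
Rule 2 applies to /f/ (between /i/ and /a/: between two vowels) → [v].
Rule 2 applies to /s/ (between /a/ and /u/: between two vowels) → [z].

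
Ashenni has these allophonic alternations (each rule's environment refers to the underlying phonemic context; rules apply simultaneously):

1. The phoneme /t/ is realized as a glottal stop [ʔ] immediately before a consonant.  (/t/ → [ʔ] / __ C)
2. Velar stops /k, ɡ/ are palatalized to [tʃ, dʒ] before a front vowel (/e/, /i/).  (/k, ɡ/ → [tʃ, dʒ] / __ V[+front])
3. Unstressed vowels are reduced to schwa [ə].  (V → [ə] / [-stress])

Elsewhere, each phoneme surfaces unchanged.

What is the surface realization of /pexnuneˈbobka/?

/p/ (word-initial) is unaffected → [p].
Rule 3 applies to /e/ (between /p/ and /x/: in an unstressed syllable) → [ə].
/x/ stays [x].
/n/ — not in any rule's target class → [n].
Rule 3 applies to /u/ (between /n/ and /n/: in an unstressed syllable) → [ə].
/n/ (between /u/ and /e/): no rule targets it → [n].
Rule 3 applies to /e/ (between /n/ and /b/: in an unstressed syllable) → [ə].
/b/ (between /e/ and /o/): no rule targets it → [b].
/o/ (between /b/ and /b/) is in the target of rule 3 but the environment (in an unstressed syllable) is not met → [o].
/b/ — not in any rule's target class → [b].
/k/ (between /b/ and /a/) fails the environment for rule 2, so it stays [k].
Rule 3 applies to /a/ (word-final: in an unstressed syllable) → [ə].

[pəxnənəˈbobkə]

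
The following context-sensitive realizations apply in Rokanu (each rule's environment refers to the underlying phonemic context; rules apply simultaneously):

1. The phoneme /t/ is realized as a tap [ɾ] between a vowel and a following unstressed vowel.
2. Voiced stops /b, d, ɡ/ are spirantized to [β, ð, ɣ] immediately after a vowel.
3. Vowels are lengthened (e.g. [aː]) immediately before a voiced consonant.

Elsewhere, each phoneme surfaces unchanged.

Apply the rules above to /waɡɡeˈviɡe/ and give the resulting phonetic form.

[waːɣɡeːˈviːɣe]

/w/ — not in any rule's target class → [w].
/a/ (between /w/ and /ɡ/) occurs before a voiced consonant → [aː] by rule 3.
Rule 2 applies to /ɡ/ (between /a/ and /ɡ/: immediately after a vowel) → [ɣ].
/ɡ/ (between /ɡ/ and /e/) fails the environment for rule 2, so it stays [ɡ].
/e/ — between /ɡ/ and /v/, before a voiced consonant — surfaces as [eː] (rule 3).
/v/ — not in any rule's target class → [v].
Rule 3 applies to /i/ (between /v/ and /ɡ/: before a voiced consonant) → [iː].
Rule 2 applies to /ɡ/ (between /i/ and /e/: immediately after a vowel) → [ɣ].
/e/ (word-final): rule 3 targets it, but not before a voiced consonant → unchanged [e].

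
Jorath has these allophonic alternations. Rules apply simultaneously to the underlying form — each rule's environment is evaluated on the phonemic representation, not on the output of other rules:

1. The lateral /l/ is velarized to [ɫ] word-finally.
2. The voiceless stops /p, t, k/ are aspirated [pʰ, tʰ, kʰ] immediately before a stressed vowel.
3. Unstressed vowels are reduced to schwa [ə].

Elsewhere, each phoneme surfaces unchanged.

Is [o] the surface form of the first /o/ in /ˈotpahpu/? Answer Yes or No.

/o/ — word-initial; rule 3 does not apply here → [o].
The actual realization is [o], which matches [o].

Yes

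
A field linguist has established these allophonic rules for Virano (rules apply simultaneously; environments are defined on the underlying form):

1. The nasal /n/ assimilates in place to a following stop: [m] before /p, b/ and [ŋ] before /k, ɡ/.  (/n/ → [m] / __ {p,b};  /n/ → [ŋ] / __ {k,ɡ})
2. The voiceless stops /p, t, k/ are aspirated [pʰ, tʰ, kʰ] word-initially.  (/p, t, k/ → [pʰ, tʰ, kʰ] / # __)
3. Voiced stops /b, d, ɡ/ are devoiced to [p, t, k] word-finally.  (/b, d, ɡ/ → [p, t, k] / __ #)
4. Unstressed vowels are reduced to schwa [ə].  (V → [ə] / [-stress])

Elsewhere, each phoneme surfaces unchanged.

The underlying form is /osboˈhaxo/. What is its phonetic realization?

/o/ (word-initial): in an unstressed syllable, so rule 4 applies → [ə].
/s/ stays [s].
/b/ (between /s/ and /o/): rule 3 targets it, but not word-finally → unchanged [b].
/o/ (between /b/ and /h/) occurs in an unstressed syllable → [ə] by rule 4.
/h/ (between /o/ and /a/) is unaffected → [h].
/a/ (between /h/ and /x/): rule 4 targets it, but not in an unstressed syllable → unchanged [a].
/x/ — not in any rule's target class → [x].
/o/ meets the environment for rule 4 (in an unstressed syllable) → [ə].

[əsbəˈhaxə]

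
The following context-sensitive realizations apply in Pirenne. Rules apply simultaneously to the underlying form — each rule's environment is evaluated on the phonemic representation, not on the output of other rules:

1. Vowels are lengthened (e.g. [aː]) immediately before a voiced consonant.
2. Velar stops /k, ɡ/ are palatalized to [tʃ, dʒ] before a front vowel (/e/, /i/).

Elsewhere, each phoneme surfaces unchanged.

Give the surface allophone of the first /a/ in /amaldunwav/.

/a/ meets the environment for rule 1 (before a voiced consonant) → [aː].

[aː]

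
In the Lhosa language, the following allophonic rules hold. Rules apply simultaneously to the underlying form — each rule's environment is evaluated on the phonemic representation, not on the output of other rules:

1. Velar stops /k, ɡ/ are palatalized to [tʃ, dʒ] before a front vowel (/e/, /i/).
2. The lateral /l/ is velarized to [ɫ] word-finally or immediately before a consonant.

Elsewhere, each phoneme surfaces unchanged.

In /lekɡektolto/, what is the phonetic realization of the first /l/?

/l/ (word-initial) is in the target of rule 2 but the environment (word-finally or immediately before a consonant) is not met → [l].

[l]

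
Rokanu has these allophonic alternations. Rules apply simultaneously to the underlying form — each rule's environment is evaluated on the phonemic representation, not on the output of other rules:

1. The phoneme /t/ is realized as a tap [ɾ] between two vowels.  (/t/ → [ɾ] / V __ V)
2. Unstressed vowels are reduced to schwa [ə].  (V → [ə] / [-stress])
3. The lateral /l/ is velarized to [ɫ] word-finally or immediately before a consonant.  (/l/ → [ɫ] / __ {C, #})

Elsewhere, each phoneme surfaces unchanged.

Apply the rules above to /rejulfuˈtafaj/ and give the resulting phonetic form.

/r/ (word-initial) is unaffected → [r].
/e/ — between /r/ and /j/, in an unstressed syllable — surfaces as [ə] (rule 2).
/j/ — not in any rule's target class → [j].
/u/ meets the environment for rule 2 (in an unstressed syllable) → [ə].
Rule 3 applies to /l/ (between /u/ and /f/: word-finally or immediately before a consonant) → [ɫ].
/f/ stays [f].
Rule 2 applies to /u/ (between /f/ and /t/: in an unstressed syllable) → [ə].
/t/ (between /u/ and /a/) occurs between two vowels → [ɾ] by rule 1.
/a/ (between /t/ and /f/) is in the target of rule 2 but the environment (in an unstressed syllable) is not met → [a].
/f/ (between /a/ and /a/) is unaffected → [f].
/a/ — between /f/ and /j/, in an unstressed syllable — surfaces as [ə] (rule 2).
/j/ stays [j].

[rəjəɫfəˈɾafəj]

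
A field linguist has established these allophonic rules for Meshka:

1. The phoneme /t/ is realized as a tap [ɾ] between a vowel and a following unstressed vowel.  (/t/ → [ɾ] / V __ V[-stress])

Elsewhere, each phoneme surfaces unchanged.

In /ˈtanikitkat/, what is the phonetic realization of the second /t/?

/t/ (between /i/ and /k/) is in the target of rule 1 but the environment (between a vowel and a following unstressed vowel) is not met → [t].

[t]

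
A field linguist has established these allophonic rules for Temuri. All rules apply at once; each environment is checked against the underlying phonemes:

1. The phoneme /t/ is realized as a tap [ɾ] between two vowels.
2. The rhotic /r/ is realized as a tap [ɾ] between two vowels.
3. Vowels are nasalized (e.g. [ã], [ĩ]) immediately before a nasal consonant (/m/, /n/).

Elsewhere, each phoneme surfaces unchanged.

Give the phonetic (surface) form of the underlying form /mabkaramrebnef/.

[mabkaɾãmrebnef]

/m/ — not in any rule's target class → [m].
/a/ (between /m/ and /b/): rule 3 targets it, but not before a nasal consonant → unchanged [a].
/b/ stays [b].
/k/ — not in any rule's target class → [k].
/a/ (between /k/ and /r/) fails the environment for rule 3, so it stays [a].
/r/ meets the environment for rule 2 (between two vowels) → [ɾ].
/a/ (between /r/ and /m/) occurs before a nasal consonant → [ã] by rule 3.
/m/ — not in any rule's target class → [m].
/r/ — between /m/ and /e/; rule 2 does not apply here → [r].
/e/ (between /r/ and /b/) fails the environment for rule 3, so it stays [e].
/b/ — not in any rule's target class → [b].
/n/ (between /b/ and /e/): no rule targets it → [n].
/e/ (between /n/ and /f/): rule 3 targets it, but not before a nasal consonant → unchanged [e].
/f/ (word-final) is unaffected → [f].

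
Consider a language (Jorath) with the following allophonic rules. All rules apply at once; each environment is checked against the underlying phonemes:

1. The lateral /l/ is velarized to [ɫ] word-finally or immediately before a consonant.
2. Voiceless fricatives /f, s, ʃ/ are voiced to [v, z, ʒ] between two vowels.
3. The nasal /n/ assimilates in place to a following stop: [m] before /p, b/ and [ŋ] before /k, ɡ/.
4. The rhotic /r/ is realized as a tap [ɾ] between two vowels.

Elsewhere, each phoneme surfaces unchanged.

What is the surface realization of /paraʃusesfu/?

/p/ (word-initial) is unaffected → [p].
/a/ (between /p/ and /r/) is unaffected → [a].
/r/ meets the environment for rule 4 (between two vowels) → [ɾ].
/a/ — not in any rule's target class → [a].
/ʃ/ (between /a/ and /u/): between two vowels, so rule 2 applies → [ʒ].
/u/ — not in any rule's target class → [u].
Rule 2 applies to /s/ (between /u/ and /e/: between two vowels) → [z].
/e/ stays [e].
/s/ — between /e/ and /f/; rule 2 does not apply here → [s].
/f/ (between /s/ and /u/) fails the environment for rule 2, so it stays [f].
/u/ stays [u].

[paɾaʒuzesfu]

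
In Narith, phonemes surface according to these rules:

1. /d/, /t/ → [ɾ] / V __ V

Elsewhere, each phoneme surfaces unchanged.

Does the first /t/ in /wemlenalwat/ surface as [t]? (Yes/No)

/t/ (word-final): rule 1 targets it, but not between two vowels → unchanged [t].
The actual realization is [t], which matches [t].

Yes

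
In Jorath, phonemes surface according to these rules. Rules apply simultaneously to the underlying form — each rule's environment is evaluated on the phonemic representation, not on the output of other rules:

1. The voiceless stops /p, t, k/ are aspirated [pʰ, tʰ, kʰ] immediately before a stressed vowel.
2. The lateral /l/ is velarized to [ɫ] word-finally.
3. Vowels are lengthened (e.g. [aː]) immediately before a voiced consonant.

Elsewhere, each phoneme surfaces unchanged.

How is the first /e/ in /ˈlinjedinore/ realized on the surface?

[eː]

/e/ (between /j/ and /d/) occurs before a voiced consonant → [eː] by rule 3.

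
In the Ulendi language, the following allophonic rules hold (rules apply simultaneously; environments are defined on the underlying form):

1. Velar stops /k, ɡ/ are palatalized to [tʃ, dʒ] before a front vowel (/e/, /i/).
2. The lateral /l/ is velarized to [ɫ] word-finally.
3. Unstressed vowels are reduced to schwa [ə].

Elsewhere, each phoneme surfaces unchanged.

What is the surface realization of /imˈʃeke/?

/i/ (word-initial) occurs in an unstressed syllable → [ə] by rule 3.
/m/ — not in any rule's target class → [m].
/ʃ/ stays [ʃ].
/e/ (between /ʃ/ and /k/) fails the environment for rule 3, so it stays [e].
/k/ (between /e/ and /e/): before a front vowel, so rule 1 applies → [tʃ].
/e/ meets the environment for rule 3 (in an unstressed syllable) → [ə].

[əmˈʃetʃə]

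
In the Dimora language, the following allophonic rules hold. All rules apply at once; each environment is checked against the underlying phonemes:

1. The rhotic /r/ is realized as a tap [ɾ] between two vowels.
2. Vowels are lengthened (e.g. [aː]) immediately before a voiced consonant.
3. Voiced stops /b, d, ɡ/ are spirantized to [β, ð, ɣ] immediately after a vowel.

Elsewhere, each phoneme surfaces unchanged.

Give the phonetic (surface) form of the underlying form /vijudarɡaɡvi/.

[viːjuːðaːrɡaːɣvi]

/i/ (between /v/ and /j/): before a voiced consonant, so rule 2 applies → [iː].
/u/ meets the environment for rule 2 (before a voiced consonant) → [uː].
/d/ — between /u/ and /a/, immediately after a vowel — surfaces as [ð] (rule 3).
/a/ (between /d/ and /r/): before a voiced consonant, so rule 2 applies → [aː].
/r/ (between /a/ and /ɡ/) is in the target of rule 1 but the environment (between two vowels) is not met → [r].
/ɡ/ (between /r/ and /a/) is in the target of rule 3 but the environment (immediately after a vowel) is not met → [ɡ].
/a/ — between /ɡ/ and /ɡ/, before a voiced consonant — surfaces as [aː] (rule 2).
/ɡ/ (between /a/ and /v/): immediately after a vowel, so rule 3 applies → [ɣ].
/i/ — word-final; rule 2 does not apply here → [i].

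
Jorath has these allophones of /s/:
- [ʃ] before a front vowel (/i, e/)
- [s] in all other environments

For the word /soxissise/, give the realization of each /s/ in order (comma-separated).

[s], [s], [ʃ], [ʃ]

Occurrence 1 (position 1): no conditioning environment matches → elsewhere allophone [s].
Occurrence 2 (position 5): no conditioning environment matches → elsewhere allophone [s].
Occurrence 3 (position 6): before a front vowel (/i, e/) → [ʃ].
Occurrence 4 (position 8): before a front vowel (/i, e/) → [ʃ].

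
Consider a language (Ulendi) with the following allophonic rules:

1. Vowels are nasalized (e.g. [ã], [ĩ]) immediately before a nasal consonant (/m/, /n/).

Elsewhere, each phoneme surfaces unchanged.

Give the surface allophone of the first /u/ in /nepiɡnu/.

/u/ (word-final) fails the environment for rule 1, so it stays [u].

[u]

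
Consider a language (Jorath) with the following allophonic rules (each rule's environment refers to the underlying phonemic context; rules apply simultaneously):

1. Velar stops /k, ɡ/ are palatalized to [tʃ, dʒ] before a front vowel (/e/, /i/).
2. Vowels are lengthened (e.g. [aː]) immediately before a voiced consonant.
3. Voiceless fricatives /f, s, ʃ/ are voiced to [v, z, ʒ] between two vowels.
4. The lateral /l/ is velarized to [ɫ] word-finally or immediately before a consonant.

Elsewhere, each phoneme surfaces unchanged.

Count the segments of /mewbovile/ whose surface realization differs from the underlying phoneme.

3

Segments that undergo a rule: /e/ → [eː] (rule 2); /o/ → [oː] (rule 2); /i/ → [iː] (rule 2).
All other segments surface unchanged.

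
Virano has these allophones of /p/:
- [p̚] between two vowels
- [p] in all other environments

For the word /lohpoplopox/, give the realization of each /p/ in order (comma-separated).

Occurrence 1 (position 4): no conditioning environment matches → elsewhere allophone [p].
Occurrence 2 (position 6): no conditioning environment matches → elsewhere allophone [p].
Occurrence 3 (position 9): between two vowels → [p̚].

[p], [p], [p̚]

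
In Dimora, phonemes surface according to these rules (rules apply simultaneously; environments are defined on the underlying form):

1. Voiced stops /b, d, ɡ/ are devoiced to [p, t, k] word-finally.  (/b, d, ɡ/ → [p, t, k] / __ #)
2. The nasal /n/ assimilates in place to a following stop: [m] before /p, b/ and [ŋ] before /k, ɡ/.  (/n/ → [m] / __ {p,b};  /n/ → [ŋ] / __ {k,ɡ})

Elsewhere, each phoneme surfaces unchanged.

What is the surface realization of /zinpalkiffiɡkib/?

Rule 2 applies to /n/ (between /i/ and /p/: before a labial or velar stop) → [m].
/ɡ/ (between /i/ and /k/) fails the environment for rule 1, so it stays [ɡ].
/b/ (word-final) occurs word-finally → [p] by rule 1.

[zimpalkiffiɡkip]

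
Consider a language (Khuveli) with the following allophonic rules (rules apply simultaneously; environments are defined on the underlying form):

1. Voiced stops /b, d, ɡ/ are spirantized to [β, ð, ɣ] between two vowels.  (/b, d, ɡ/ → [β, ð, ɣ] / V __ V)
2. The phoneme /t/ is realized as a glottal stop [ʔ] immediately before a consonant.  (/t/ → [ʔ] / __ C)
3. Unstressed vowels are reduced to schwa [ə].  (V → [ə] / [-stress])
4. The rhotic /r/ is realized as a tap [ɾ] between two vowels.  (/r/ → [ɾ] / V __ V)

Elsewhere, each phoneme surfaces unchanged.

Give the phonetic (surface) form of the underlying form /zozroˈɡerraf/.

[zəzrəˈɣerrəf]

/z/ (word-initial): no rule targets it → [z].
/o/ (between /z/ and /z/): in an unstressed syllable, so rule 3 applies → [ə].
/z/ (between /o/ and /r/): no rule targets it → [z].
/r/ — between /z/ and /o/; rule 4 does not apply here → [r].
/o/ meets the environment for rule 3 (in an unstressed syllable) → [ə].
/ɡ/ (between /o/ and /e/): between two vowels, so rule 1 applies → [ɣ].
/e/ (between /ɡ/ and /r/): rule 3 targets it, but not in an unstressed syllable → unchanged [e].
/r/ (between /e/ and /r/): rule 4 targets it, but not between two vowels → unchanged [r].
/r/ (between /r/ and /a/) fails the environment for rule 4, so it stays [r].
Rule 3 applies to /a/ (between /r/ and /f/: in an unstressed syllable) → [ə].
/f/ stays [f].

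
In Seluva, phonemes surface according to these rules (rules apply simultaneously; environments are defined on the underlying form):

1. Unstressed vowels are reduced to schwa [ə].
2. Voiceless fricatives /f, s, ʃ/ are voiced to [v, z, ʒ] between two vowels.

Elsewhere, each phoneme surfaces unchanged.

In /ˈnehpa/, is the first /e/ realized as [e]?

/e/ — between /n/ and /h/; rule 1 does not apply here → [e].
The actual realization is [e], which matches [e].

Yes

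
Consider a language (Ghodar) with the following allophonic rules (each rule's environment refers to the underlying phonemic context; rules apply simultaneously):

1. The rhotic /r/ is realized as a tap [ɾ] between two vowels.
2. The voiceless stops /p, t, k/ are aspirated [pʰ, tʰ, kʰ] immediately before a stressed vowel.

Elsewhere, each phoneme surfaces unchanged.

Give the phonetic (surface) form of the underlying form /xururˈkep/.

[xuɾurˈkʰep]

/x/ — not in any rule's target class → [x].
/u/ — not in any rule's target class → [u].
/r/ (between /u/ and /u/) occurs between two vowels → [ɾ] by rule 1.
/u/ (between /r/ and /r/) is unaffected → [u].
/r/ (between /u/ and /k/) is in the target of rule 1 but the environment (between two vowels) is not met → [r].
Rule 2 applies to /k/ (between /r/ and /e/: immediately before a stressed vowel) → [kʰ].
/e/ (between /k/ and /p/): no rule targets it → [e].
/p/ (word-final) is in the target of rule 2 but the environment (immediately before a stressed vowel) is not met → [p].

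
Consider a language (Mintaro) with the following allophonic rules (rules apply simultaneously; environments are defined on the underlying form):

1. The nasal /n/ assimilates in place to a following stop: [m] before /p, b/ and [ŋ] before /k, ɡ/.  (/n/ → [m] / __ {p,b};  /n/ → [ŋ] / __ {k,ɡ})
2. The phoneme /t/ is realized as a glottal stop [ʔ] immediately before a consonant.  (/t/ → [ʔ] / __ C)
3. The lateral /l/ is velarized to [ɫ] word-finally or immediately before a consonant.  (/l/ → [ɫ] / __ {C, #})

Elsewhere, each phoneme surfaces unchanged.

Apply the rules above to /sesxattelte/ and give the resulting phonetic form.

/s/ — not in any rule's target class → [s].
/e/ (between /s/ and /s/): no rule targets it → [e].
/s/ — not in any rule's target class → [s].
/x/ — not in any rule's target class → [x].
/a/ — not in any rule's target class → [a].
Rule 2 applies to /t/ (between /a/ and /t/: immediately before a consonant) → [ʔ].
/t/ — between /t/ and /e/; rule 2 does not apply here → [t].
/e/ — not in any rule's target class → [e].
/l/ — between /e/ and /t/, word-finally or immediately before a consonant — surfaces as [ɫ] (rule 3).
/t/ — between /l/ and /e/; rule 2 does not apply here → [t].
/e/ (word-final): no rule targets it → [e].

[sesxaʔteɫte]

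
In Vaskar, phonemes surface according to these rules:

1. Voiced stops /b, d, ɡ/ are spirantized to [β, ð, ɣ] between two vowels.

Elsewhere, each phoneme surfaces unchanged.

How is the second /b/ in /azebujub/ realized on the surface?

[b]

/b/ — word-final; rule 1 does not apply here → [b].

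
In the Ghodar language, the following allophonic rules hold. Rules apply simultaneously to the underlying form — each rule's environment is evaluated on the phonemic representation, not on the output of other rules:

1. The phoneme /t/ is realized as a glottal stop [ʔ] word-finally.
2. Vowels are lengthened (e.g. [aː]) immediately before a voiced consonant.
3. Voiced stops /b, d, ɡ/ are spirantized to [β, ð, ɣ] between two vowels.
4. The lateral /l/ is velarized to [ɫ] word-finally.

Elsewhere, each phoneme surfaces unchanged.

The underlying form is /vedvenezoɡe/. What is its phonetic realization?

[veːdveːneːzoːɣe]

/v/ (word-initial) is unaffected → [v].
/e/ (between /v/ and /d/) occurs before a voiced consonant → [eː] by rule 2.
/d/ — between /e/ and /v/; rule 3 does not apply here → [d].
/v/ (between /d/ and /e/): no rule targets it → [v].
/e/ (between /v/ and /n/): before a voiced consonant, so rule 2 applies → [eː].
/n/ — not in any rule's target class → [n].
/e/ meets the environment for rule 2 (before a voiced consonant) → [eː].
/z/ — not in any rule's target class → [z].
/o/ meets the environment for rule 2 (before a voiced consonant) → [oː].
/ɡ/ (between /o/ and /e/) occurs between two vowels → [ɣ] by rule 3.
/e/ (word-final) is in the target of rule 2 but the environment (before a voiced consonant) is not met → [e].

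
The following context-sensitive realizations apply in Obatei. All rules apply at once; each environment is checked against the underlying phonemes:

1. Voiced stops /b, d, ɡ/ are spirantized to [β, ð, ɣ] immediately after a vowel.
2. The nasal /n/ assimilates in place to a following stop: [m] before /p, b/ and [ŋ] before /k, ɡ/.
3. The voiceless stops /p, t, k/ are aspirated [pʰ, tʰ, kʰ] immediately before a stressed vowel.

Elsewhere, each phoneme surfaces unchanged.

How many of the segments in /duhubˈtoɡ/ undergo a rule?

Segments that undergo a rule: /b/ → [β] (rule 1); /t/ → [tʰ] (rule 3); /ɡ/ → [ɣ] (rule 1).
All other segments surface unchanged.

3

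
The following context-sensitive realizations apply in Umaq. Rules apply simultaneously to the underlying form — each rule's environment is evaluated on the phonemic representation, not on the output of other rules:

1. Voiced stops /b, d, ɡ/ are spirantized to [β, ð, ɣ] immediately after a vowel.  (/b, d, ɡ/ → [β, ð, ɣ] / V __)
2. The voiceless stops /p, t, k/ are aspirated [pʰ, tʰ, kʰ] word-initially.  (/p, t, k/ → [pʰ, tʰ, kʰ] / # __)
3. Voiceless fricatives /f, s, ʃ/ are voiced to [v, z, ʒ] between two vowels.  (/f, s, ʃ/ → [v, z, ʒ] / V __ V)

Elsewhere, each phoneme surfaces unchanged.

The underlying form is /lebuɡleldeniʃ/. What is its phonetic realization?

/l/ stays [l].
/e/ (between /l/ and /b/) is unaffected → [e].
/b/ (between /e/ and /u/) occurs immediately after a vowel → [β] by rule 1.
/u/ — not in any rule's target class → [u].
Rule 1 applies to /ɡ/ (between /u/ and /l/: immediately after a vowel) → [ɣ].
/l/ — not in any rule's target class → [l].
/e/ (between /l/ and /l/): no rule targets it → [e].
/l/ — not in any rule's target class → [l].
/d/ (between /l/ and /e/) is in the target of rule 1 but the environment (immediately after a vowel) is not met → [d].
/e/ — not in any rule's target class → [e].
/n/ — not in any rule's target class → [n].
/i/ (between /n/ and /ʃ/) is unaffected → [i].
/ʃ/ (word-final): rule 3 targets it, but not between two vowels → unchanged [ʃ].

[leβuɣleldeniʃ]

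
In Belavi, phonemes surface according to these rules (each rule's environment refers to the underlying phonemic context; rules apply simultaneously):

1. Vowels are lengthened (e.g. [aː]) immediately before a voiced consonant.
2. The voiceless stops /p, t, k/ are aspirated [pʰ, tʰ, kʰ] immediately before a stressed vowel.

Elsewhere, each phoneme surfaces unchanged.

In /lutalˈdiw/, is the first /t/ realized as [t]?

Yes

/t/ (between /u/ and /a/) fails the environment for rule 2, so it stays [t].
The actual realization is [t], which matches [t].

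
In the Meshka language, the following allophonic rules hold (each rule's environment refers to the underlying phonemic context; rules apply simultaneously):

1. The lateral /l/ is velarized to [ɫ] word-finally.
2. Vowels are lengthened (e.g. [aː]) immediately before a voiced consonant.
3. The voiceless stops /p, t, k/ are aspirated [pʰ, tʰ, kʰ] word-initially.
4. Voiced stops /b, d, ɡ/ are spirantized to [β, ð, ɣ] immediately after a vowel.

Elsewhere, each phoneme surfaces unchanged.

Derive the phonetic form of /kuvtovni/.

[kʰuːvtoːvni]

/k/ meets the environment for rule 3 (word-initially) → [kʰ].
/u/ (between /k/ and /v/): before a voiced consonant, so rule 2 applies → [uː].
/v/ (between /u/ and /t/): no rule targets it → [v].
/t/ (between /v/ and /o/): rule 3 targets it, but not word-initially → unchanged [t].
/o/ (between /t/ and /v/): before a voiced consonant, so rule 2 applies → [oː].
/v/ (between /o/ and /n/): no rule targets it → [v].
/n/ (between /v/ and /i/) is unaffected → [n].
/i/ (word-final) fails the environment for rule 2, so it stays [i].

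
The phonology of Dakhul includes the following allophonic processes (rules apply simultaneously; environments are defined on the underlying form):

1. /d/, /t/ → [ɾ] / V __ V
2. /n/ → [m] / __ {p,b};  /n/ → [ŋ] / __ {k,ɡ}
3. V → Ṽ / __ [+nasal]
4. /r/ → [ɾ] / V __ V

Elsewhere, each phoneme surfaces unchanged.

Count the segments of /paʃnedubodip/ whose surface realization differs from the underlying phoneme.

2

Segments that undergo a rule: /d/ → [ɾ] (rule 1); /d/ → [ɾ] (rule 1).
All other segments surface unchanged.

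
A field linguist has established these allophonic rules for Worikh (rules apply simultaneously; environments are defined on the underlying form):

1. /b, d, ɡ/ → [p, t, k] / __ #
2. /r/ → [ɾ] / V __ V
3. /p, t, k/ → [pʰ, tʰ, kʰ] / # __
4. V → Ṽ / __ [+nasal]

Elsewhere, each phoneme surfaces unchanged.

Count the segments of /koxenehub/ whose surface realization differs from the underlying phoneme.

3

Segments that undergo a rule: /k/ → [kʰ] (rule 3); /e/ → [ẽ] (rule 4); /b/ → [p] (rule 1).
All other segments surface unchanged.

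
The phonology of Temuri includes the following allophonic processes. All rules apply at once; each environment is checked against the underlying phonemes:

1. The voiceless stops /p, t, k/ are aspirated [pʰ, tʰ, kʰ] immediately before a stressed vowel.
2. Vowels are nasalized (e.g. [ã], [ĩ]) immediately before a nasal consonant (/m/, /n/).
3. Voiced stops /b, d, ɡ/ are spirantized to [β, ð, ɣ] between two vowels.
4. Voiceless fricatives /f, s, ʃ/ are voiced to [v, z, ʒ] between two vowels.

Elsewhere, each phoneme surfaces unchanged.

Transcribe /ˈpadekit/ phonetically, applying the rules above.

/p/ — word-initial, immediately before a stressed vowel — surfaces as [pʰ] (rule 1).
/a/ (between /p/ and /d/) fails the environment for rule 2, so it stays [a].
Rule 3 applies to /d/ (between /a/ and /e/: between two vowels) → [ð].
/e/ — between /d/ and /k/; rule 2 does not apply here → [e].
/k/ — between /e/ and /i/; rule 1 does not apply here → [k].
/i/ (between /k/ and /t/): rule 2 targets it, but not before a nasal consonant → unchanged [i].
/t/ (word-final) fails the environment for rule 1, so it stays [t].

[ˈpʰaðekit]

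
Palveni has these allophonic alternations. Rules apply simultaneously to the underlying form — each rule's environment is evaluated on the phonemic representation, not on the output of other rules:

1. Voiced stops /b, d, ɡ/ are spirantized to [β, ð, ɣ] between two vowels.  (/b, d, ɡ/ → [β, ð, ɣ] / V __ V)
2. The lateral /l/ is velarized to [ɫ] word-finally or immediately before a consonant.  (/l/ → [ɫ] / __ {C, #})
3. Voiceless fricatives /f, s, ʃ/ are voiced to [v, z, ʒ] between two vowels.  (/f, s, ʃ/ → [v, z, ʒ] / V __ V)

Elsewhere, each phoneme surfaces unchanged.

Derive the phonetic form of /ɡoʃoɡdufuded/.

[ɡoʒoɡduvuðed]

/ɡ/ — word-initial; rule 1 does not apply here → [ɡ].
/o/ (between /ɡ/ and /ʃ/) is unaffected → [o].
Rule 3 applies to /ʃ/ (between /o/ and /o/: between two vowels) → [ʒ].
/o/ (between /ʃ/ and /ɡ/): no rule targets it → [o].
/ɡ/ (between /o/ and /d/) is in the target of rule 1 but the environment (between two vowels) is not met → [ɡ].
/d/ — between /ɡ/ and /u/; rule 1 does not apply here → [d].
/u/ (between /d/ and /f/) is unaffected → [u].
/f/ meets the environment for rule 3 (between two vowels) → [v].
/u/ — not in any rule's target class → [u].
/d/ — between /u/ and /e/, between two vowels — surfaces as [ð] (rule 1).
/e/ (between /d/ and /d/): no rule targets it → [e].
/d/ (word-final): rule 1 targets it, but not between two vowels → unchanged [d].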